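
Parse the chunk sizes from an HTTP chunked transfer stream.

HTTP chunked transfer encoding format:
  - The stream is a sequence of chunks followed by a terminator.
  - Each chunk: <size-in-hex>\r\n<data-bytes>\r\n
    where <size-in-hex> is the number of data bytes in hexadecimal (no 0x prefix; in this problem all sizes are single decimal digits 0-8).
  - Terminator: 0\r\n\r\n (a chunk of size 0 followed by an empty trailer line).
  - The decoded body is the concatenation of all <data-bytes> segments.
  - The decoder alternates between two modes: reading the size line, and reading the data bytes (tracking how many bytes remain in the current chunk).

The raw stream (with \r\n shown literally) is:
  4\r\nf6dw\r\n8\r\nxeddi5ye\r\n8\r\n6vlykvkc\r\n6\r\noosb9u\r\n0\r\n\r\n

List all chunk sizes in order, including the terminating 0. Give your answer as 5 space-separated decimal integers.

Chunk 1: stream[0..1]='4' size=0x4=4, data at stream[3..7]='f6dw' -> body[0..4], body so far='f6dw'
Chunk 2: stream[9..10]='8' size=0x8=8, data at stream[12..20]='xeddi5ye' -> body[4..12], body so far='f6dwxeddi5ye'
Chunk 3: stream[22..23]='8' size=0x8=8, data at stream[25..33]='6vlykvkc' -> body[12..20], body so far='f6dwxeddi5ye6vlykvkc'
Chunk 4: stream[35..36]='6' size=0x6=6, data at stream[38..44]='oosb9u' -> body[20..26], body so far='f6dwxeddi5ye6vlykvkcoosb9u'
Chunk 5: stream[46..47]='0' size=0 (terminator). Final body='f6dwxeddi5ye6vlykvkcoosb9u' (26 bytes)

Answer: 4 8 8 6 0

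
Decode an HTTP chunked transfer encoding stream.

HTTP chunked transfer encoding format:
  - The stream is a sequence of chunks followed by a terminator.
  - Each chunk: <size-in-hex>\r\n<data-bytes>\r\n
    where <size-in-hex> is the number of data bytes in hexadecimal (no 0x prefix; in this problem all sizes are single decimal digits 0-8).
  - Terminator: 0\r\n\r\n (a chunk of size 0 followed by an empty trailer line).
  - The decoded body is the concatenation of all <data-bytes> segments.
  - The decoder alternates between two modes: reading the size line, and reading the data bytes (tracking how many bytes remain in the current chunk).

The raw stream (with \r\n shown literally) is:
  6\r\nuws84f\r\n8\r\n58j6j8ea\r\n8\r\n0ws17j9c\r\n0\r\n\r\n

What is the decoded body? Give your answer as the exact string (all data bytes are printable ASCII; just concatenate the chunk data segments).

Answer: uws84f58j6j8ea0ws17j9c

Derivation:
Chunk 1: stream[0..1]='6' size=0x6=6, data at stream[3..9]='uws84f' -> body[0..6], body so far='uws84f'
Chunk 2: stream[11..12]='8' size=0x8=8, data at stream[14..22]='58j6j8ea' -> body[6..14], body so far='uws84f58j6j8ea'
Chunk 3: stream[24..25]='8' size=0x8=8, data at stream[27..35]='0ws17j9c' -> body[14..22], body so far='uws84f58j6j8ea0ws17j9c'
Chunk 4: stream[37..38]='0' size=0 (terminator). Final body='uws84f58j6j8ea0ws17j9c' (22 bytes)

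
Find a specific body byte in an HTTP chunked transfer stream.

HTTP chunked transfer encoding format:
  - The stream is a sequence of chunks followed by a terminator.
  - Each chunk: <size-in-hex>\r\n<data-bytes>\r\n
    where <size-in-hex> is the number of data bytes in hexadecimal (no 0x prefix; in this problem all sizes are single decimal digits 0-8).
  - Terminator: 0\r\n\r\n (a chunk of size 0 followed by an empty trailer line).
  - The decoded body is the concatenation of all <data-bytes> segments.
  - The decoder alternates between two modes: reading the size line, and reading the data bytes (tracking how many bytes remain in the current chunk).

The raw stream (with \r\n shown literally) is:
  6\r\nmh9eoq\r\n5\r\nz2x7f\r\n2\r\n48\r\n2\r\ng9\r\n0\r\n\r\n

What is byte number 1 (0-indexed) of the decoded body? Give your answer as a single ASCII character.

Chunk 1: stream[0..1]='6' size=0x6=6, data at stream[3..9]='mh9eoq' -> body[0..6], body so far='mh9eoq'
Chunk 2: stream[11..12]='5' size=0x5=5, data at stream[14..19]='z2x7f' -> body[6..11], body so far='mh9eoqz2x7f'
Chunk 3: stream[21..22]='2' size=0x2=2, data at stream[24..26]='48' -> body[11..13], body so far='mh9eoqz2x7f48'
Chunk 4: stream[28..29]='2' size=0x2=2, data at stream[31..33]='g9' -> body[13..15], body so far='mh9eoqz2x7f48g9'
Chunk 5: stream[35..36]='0' size=0 (terminator). Final body='mh9eoqz2x7f48g9' (15 bytes)
Body byte 1 = 'h'

Answer: h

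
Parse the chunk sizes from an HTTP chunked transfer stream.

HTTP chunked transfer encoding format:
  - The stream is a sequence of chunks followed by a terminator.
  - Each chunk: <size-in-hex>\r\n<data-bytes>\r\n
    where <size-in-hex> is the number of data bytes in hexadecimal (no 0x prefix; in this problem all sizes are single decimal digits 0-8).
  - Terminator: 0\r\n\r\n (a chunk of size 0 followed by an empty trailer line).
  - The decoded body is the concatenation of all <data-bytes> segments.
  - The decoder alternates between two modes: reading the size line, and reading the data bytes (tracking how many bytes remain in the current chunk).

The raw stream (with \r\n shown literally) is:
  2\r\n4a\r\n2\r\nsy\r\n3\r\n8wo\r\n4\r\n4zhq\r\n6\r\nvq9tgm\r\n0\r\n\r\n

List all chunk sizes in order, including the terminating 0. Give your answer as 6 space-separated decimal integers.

Chunk 1: stream[0..1]='2' size=0x2=2, data at stream[3..5]='4a' -> body[0..2], body so far='4a'
Chunk 2: stream[7..8]='2' size=0x2=2, data at stream[10..12]='sy' -> body[2..4], body so far='4asy'
Chunk 3: stream[14..15]='3' size=0x3=3, data at stream[17..20]='8wo' -> body[4..7], body so far='4asy8wo'
Chunk 4: stream[22..23]='4' size=0x4=4, data at stream[25..29]='4zhq' -> body[7..11], body so far='4asy8wo4zhq'
Chunk 5: stream[31..32]='6' size=0x6=6, data at stream[34..40]='vq9tgm' -> body[11..17], body so far='4asy8wo4zhqvq9tgm'
Chunk 6: stream[42..43]='0' size=0 (terminator). Final body='4asy8wo4zhqvq9tgm' (17 bytes)

Answer: 2 2 3 4 6 0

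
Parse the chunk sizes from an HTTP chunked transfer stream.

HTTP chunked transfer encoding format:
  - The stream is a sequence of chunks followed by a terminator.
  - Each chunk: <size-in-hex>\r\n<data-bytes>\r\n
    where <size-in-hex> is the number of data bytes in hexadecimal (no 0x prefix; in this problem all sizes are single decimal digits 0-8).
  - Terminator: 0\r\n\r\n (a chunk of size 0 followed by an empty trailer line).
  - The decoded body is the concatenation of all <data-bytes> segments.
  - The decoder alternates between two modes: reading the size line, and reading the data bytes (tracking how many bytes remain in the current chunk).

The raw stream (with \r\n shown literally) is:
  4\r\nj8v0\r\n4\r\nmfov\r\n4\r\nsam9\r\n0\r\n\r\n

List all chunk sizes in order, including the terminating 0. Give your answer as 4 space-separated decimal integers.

Answer: 4 4 4 0

Derivation:
Chunk 1: stream[0..1]='4' size=0x4=4, data at stream[3..7]='j8v0' -> body[0..4], body so far='j8v0'
Chunk 2: stream[9..10]='4' size=0x4=4, data at stream[12..16]='mfov' -> body[4..8], body so far='j8v0mfov'
Chunk 3: stream[18..19]='4' size=0x4=4, data at stream[21..25]='sam9' -> body[8..12], body so far='j8v0mfovsam9'
Chunk 4: stream[27..28]='0' size=0 (terminator). Final body='j8v0mfovsam9' (12 bytes)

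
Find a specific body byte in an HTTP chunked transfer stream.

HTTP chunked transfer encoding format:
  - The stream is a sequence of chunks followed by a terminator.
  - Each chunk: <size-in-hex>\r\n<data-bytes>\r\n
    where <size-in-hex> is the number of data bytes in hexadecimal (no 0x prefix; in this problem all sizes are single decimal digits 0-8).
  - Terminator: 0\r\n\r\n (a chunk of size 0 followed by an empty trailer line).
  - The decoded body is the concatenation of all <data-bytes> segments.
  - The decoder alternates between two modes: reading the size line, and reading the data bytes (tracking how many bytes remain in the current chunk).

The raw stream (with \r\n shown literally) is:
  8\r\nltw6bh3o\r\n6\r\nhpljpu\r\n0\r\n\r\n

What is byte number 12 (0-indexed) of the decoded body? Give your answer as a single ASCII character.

Answer: p

Derivation:
Chunk 1: stream[0..1]='8' size=0x8=8, data at stream[3..11]='ltw6bh3o' -> body[0..8], body so far='ltw6bh3o'
Chunk 2: stream[13..14]='6' size=0x6=6, data at stream[16..22]='hpljpu' -> body[8..14], body so far='ltw6bh3ohpljpu'
Chunk 3: stream[24..25]='0' size=0 (terminator). Final body='ltw6bh3ohpljpu' (14 bytes)
Body byte 12 = 'p'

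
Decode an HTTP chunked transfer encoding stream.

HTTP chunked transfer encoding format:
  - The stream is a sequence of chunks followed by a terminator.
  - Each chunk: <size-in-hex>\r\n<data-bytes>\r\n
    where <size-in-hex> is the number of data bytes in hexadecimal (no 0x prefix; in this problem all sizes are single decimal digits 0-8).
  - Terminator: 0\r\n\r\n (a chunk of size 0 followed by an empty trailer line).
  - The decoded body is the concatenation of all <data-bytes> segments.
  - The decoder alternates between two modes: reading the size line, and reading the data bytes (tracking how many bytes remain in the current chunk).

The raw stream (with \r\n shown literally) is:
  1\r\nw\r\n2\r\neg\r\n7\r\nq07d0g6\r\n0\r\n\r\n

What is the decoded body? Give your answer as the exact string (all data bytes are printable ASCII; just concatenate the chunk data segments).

Chunk 1: stream[0..1]='1' size=0x1=1, data at stream[3..4]='w' -> body[0..1], body so far='w'
Chunk 2: stream[6..7]='2' size=0x2=2, data at stream[9..11]='eg' -> body[1..3], body so far='weg'
Chunk 3: stream[13..14]='7' size=0x7=7, data at stream[16..23]='q07d0g6' -> body[3..10], body so far='wegq07d0g6'
Chunk 4: stream[25..26]='0' size=0 (terminator). Final body='wegq07d0g6' (10 bytes)

Answer: wegq07d0g6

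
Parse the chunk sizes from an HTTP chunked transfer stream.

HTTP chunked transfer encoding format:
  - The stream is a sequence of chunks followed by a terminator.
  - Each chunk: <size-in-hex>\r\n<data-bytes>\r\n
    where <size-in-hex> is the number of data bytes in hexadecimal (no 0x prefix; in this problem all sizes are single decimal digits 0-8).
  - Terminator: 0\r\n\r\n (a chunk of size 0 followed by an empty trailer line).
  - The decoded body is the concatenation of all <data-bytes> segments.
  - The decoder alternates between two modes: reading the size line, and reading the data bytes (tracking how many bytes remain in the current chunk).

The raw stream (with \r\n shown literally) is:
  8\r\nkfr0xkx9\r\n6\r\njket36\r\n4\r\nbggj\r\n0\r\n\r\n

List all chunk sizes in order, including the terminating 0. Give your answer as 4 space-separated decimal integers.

Answer: 8 6 4 0

Derivation:
Chunk 1: stream[0..1]='8' size=0x8=8, data at stream[3..11]='kfr0xkx9' -> body[0..8], body so far='kfr0xkx9'
Chunk 2: stream[13..14]='6' size=0x6=6, data at stream[16..22]='jket36' -> body[8..14], body so far='kfr0xkx9jket36'
Chunk 3: stream[24..25]='4' size=0x4=4, data at stream[27..31]='bggj' -> body[14..18], body so far='kfr0xkx9jket36bggj'
Chunk 4: stream[33..34]='0' size=0 (terminator). Final body='kfr0xkx9jket36bggj' (18 bytes)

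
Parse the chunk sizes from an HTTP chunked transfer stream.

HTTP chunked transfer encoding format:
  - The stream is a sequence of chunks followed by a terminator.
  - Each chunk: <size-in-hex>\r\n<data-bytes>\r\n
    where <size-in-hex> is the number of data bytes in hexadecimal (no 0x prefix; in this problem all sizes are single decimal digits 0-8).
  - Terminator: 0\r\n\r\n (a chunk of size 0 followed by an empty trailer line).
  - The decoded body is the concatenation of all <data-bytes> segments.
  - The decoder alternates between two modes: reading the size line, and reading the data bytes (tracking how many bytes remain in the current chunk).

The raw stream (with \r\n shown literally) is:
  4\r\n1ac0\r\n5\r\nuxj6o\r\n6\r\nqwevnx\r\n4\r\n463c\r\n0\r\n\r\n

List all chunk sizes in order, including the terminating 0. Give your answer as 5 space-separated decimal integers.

Answer: 4 5 6 4 0

Derivation:
Chunk 1: stream[0..1]='4' size=0x4=4, data at stream[3..7]='1ac0' -> body[0..4], body so far='1ac0'
Chunk 2: stream[9..10]='5' size=0x5=5, data at stream[12..17]='uxj6o' -> body[4..9], body so far='1ac0uxj6o'
Chunk 3: stream[19..20]='6' size=0x6=6, data at stream[22..28]='qwevnx' -> body[9..15], body so far='1ac0uxj6oqwevnx'
Chunk 4: stream[30..31]='4' size=0x4=4, data at stream[33..37]='463c' -> body[15..19], body so far='1ac0uxj6oqwevnx463c'
Chunk 5: stream[39..40]='0' size=0 (terminator). Final body='1ac0uxj6oqwevnx463c' (19 bytes)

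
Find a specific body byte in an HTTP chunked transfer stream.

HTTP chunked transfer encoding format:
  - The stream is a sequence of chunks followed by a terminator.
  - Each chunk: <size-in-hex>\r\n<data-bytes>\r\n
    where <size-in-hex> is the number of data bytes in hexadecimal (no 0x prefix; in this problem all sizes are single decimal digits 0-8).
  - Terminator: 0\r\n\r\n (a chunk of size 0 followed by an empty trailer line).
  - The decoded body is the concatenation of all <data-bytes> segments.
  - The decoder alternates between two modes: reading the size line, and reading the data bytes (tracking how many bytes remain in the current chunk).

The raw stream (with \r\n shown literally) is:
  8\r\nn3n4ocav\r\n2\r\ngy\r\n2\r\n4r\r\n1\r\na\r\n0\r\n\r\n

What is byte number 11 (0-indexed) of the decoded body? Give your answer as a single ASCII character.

Chunk 1: stream[0..1]='8' size=0x8=8, data at stream[3..11]='n3n4ocav' -> body[0..8], body so far='n3n4ocav'
Chunk 2: stream[13..14]='2' size=0x2=2, data at stream[16..18]='gy' -> body[8..10], body so far='n3n4ocavgy'
Chunk 3: stream[20..21]='2' size=0x2=2, data at stream[23..25]='4r' -> body[10..12], body so far='n3n4ocavgy4r'
Chunk 4: stream[27..28]='1' size=0x1=1, data at stream[30..31]='a' -> body[12..13], body so far='n3n4ocavgy4ra'
Chunk 5: stream[33..34]='0' size=0 (terminator). Final body='n3n4ocavgy4ra' (13 bytes)
Body byte 11 = 'r'

Answer: r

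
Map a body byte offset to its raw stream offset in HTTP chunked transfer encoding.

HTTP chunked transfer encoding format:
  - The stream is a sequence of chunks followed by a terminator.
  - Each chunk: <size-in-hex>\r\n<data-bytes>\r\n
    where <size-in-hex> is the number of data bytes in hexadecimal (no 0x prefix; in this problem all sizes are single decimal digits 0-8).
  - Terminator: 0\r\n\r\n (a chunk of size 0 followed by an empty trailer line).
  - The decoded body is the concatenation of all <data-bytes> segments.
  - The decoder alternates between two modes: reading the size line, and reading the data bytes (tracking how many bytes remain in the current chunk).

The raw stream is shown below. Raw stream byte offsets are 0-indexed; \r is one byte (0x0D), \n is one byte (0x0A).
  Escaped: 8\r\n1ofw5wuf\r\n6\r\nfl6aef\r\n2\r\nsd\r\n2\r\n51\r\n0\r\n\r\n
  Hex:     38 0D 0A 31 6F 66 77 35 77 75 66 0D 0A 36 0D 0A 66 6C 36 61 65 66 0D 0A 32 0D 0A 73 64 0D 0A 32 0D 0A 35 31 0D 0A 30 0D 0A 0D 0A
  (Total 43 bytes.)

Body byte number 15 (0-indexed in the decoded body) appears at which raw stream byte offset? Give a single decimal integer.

Chunk 1: stream[0..1]='8' size=0x8=8, data at stream[3..11]='1ofw5wuf' -> body[0..8], body so far='1ofw5wuf'
Chunk 2: stream[13..14]='6' size=0x6=6, data at stream[16..22]='fl6aef' -> body[8..14], body so far='1ofw5wuffl6aef'
Chunk 3: stream[24..25]='2' size=0x2=2, data at stream[27..29]='sd' -> body[14..16], body so far='1ofw5wuffl6aefsd'
Chunk 4: stream[31..32]='2' size=0x2=2, data at stream[34..36]='51' -> body[16..18], body so far='1ofw5wuffl6aefsd51'
Chunk 5: stream[38..39]='0' size=0 (terminator). Final body='1ofw5wuffl6aefsd51' (18 bytes)
Body byte 15 at stream offset 28

Answer: 28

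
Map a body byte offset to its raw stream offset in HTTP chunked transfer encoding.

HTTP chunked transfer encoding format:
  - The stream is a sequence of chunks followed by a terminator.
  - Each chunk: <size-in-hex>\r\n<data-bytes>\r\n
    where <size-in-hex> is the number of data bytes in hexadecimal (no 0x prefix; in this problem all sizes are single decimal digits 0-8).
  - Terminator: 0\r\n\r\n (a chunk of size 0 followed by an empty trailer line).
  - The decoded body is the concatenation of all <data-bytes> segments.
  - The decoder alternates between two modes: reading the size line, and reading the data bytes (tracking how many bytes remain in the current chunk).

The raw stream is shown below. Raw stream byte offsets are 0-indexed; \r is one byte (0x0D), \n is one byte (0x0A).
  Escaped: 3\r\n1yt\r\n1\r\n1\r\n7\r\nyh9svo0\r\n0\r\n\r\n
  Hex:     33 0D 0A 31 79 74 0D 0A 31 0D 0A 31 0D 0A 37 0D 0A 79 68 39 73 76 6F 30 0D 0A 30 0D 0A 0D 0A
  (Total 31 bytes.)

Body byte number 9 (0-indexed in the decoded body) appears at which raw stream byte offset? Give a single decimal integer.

Chunk 1: stream[0..1]='3' size=0x3=3, data at stream[3..6]='1yt' -> body[0..3], body so far='1yt'
Chunk 2: stream[8..9]='1' size=0x1=1, data at stream[11..12]='1' -> body[3..4], body so far='1yt1'
Chunk 3: stream[14..15]='7' size=0x7=7, data at stream[17..24]='yh9svo0' -> body[4..11], body so far='1yt1yh9svo0'
Chunk 4: stream[26..27]='0' size=0 (terminator). Final body='1yt1yh9svo0' (11 bytes)
Body byte 9 at stream offset 22

Answer: 22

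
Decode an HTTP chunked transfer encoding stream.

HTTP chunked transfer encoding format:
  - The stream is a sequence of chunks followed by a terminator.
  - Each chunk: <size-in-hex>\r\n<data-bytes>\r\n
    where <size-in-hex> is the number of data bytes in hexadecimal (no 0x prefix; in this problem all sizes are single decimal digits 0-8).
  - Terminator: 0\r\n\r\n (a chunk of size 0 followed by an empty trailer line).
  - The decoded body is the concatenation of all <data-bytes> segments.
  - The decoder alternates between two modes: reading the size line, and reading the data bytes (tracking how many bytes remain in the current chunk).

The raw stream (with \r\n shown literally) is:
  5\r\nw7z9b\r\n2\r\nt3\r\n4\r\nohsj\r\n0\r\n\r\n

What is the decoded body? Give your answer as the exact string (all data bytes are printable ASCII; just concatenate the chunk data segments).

Answer: w7z9bt3ohsj

Derivation:
Chunk 1: stream[0..1]='5' size=0x5=5, data at stream[3..8]='w7z9b' -> body[0..5], body so far='w7z9b'
Chunk 2: stream[10..11]='2' size=0x2=2, data at stream[13..15]='t3' -> body[5..7], body so far='w7z9bt3'
Chunk 3: stream[17..18]='4' size=0x4=4, data at stream[20..24]='ohsj' -> body[7..11], body so far='w7z9bt3ohsj'
Chunk 4: stream[26..27]='0' size=0 (terminator). Final body='w7z9bt3ohsj' (11 bytes)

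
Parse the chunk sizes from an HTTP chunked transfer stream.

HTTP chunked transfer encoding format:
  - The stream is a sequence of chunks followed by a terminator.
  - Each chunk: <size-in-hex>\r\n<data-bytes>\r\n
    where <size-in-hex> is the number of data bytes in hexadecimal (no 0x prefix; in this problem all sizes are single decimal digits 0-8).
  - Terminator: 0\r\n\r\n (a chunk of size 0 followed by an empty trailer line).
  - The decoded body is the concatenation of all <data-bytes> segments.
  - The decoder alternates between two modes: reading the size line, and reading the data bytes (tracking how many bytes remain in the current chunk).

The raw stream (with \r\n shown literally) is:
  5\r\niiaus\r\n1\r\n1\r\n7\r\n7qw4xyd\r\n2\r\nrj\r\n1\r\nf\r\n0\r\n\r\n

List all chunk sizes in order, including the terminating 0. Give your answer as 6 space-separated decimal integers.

Answer: 5 1 7 2 1 0

Derivation:
Chunk 1: stream[0..1]='5' size=0x5=5, data at stream[3..8]='iiaus' -> body[0..5], body so far='iiaus'
Chunk 2: stream[10..11]='1' size=0x1=1, data at stream[13..14]='1' -> body[5..6], body so far='iiaus1'
Chunk 3: stream[16..17]='7' size=0x7=7, data at stream[19..26]='7qw4xyd' -> body[6..13], body so far='iiaus17qw4xyd'
Chunk 4: stream[28..29]='2' size=0x2=2, data at stream[31..33]='rj' -> body[13..15], body so far='iiaus17qw4xydrj'
Chunk 5: stream[35..36]='1' size=0x1=1, data at stream[38..39]='f' -> body[15..16], body so far='iiaus17qw4xydrjf'
Chunk 6: stream[41..42]='0' size=0 (terminator). Final body='iiaus17qw4xydrjf' (16 bytes)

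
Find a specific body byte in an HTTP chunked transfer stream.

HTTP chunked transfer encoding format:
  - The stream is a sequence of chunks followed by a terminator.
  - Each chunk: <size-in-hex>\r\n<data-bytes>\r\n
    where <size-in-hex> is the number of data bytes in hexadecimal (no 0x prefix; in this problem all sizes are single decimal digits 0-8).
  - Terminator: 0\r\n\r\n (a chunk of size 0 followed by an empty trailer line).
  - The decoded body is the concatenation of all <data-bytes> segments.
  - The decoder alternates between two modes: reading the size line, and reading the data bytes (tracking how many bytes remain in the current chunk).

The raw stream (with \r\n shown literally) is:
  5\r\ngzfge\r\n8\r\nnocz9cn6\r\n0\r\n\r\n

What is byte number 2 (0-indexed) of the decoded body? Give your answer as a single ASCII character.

Chunk 1: stream[0..1]='5' size=0x5=5, data at stream[3..8]='gzfge' -> body[0..5], body so far='gzfge'
Chunk 2: stream[10..11]='8' size=0x8=8, data at stream[13..21]='nocz9cn6' -> body[5..13], body so far='gzfgenocz9cn6'
Chunk 3: stream[23..24]='0' size=0 (terminator). Final body='gzfgenocz9cn6' (13 bytes)
Body byte 2 = 'f'

Answer: f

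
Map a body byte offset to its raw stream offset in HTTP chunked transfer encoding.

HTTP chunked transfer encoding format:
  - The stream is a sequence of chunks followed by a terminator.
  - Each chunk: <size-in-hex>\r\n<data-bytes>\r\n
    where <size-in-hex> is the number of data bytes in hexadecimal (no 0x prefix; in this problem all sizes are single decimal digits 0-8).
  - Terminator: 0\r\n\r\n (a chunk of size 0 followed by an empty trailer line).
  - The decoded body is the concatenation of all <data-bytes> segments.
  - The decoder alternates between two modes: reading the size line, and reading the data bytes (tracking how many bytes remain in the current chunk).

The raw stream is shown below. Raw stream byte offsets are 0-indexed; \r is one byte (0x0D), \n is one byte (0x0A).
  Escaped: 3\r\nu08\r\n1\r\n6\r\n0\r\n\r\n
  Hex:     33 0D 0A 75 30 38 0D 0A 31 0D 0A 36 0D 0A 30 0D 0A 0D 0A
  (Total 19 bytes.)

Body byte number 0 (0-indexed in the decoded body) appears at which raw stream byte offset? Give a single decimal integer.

Answer: 3

Derivation:
Chunk 1: stream[0..1]='3' size=0x3=3, data at stream[3..6]='u08' -> body[0..3], body so far='u08'
Chunk 2: stream[8..9]='1' size=0x1=1, data at stream[11..12]='6' -> body[3..4], body so far='u086'
Chunk 3: stream[14..15]='0' size=0 (terminator). Final body='u086' (4 bytes)
Body byte 0 at stream offset 3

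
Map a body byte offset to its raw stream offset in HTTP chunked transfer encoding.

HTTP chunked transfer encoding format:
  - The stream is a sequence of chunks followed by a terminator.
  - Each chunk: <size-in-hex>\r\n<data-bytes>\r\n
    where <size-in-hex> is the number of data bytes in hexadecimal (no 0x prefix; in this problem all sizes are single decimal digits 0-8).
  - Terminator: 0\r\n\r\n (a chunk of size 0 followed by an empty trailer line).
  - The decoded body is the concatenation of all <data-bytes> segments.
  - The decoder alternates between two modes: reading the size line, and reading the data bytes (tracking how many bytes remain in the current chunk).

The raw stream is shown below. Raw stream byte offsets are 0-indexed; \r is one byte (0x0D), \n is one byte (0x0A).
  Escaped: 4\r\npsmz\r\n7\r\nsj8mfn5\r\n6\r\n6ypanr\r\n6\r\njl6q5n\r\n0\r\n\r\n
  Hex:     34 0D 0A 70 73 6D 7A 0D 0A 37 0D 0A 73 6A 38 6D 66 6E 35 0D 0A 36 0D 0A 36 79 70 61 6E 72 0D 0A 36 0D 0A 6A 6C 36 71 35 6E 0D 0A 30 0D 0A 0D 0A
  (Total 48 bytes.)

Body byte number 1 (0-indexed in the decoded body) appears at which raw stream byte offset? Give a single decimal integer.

Answer: 4

Derivation:
Chunk 1: stream[0..1]='4' size=0x4=4, data at stream[3..7]='psmz' -> body[0..4], body so far='psmz'
Chunk 2: stream[9..10]='7' size=0x7=7, data at stream[12..19]='sj8mfn5' -> body[4..11], body so far='psmzsj8mfn5'
Chunk 3: stream[21..22]='6' size=0x6=6, data at stream[24..30]='6ypanr' -> body[11..17], body so far='psmzsj8mfn56ypanr'
Chunk 4: stream[32..33]='6' size=0x6=6, data at stream[35..41]='jl6q5n' -> body[17..23], body so far='psmzsj8mfn56ypanrjl6q5n'
Chunk 5: stream[43..44]='0' size=0 (terminator). Final body='psmzsj8mfn56ypanrjl6q5n' (23 bytes)
Body byte 1 at stream offset 4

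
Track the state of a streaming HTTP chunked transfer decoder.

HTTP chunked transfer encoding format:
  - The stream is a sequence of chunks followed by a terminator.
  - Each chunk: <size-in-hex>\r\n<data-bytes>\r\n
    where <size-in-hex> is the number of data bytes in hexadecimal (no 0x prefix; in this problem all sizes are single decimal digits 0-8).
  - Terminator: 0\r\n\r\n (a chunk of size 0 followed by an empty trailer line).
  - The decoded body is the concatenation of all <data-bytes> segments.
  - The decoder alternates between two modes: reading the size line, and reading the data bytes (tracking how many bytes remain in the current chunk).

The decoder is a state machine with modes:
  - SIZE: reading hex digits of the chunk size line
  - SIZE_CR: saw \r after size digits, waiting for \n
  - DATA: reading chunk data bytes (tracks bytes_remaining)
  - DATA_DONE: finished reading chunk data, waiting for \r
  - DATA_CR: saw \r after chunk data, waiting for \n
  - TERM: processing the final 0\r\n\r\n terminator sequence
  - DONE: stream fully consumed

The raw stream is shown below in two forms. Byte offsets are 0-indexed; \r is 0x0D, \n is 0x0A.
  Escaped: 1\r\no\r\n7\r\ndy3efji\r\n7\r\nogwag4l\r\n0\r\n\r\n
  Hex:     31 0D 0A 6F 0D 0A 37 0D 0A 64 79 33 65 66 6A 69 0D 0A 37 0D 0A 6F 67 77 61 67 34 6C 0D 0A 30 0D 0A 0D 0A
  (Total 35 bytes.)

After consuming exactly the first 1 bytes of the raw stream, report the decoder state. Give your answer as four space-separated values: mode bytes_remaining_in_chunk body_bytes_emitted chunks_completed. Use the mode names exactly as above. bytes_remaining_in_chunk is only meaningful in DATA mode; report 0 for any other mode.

Byte 0 = '1': mode=SIZE remaining=0 emitted=0 chunks_done=0

Answer: SIZE 0 0 0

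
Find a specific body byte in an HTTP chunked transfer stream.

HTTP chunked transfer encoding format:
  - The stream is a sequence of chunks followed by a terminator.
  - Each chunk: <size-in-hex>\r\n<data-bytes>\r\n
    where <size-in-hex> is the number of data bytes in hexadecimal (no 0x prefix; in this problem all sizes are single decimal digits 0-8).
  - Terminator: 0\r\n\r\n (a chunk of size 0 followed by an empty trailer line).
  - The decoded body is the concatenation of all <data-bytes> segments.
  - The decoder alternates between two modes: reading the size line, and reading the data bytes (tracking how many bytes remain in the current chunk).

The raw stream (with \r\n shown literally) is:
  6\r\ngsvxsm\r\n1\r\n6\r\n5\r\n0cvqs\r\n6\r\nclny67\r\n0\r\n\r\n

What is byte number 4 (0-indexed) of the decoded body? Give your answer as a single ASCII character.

Answer: s

Derivation:
Chunk 1: stream[0..1]='6' size=0x6=6, data at stream[3..9]='gsvxsm' -> body[0..6], body so far='gsvxsm'
Chunk 2: stream[11..12]='1' size=0x1=1, data at stream[14..15]='6' -> body[6..7], body so far='gsvxsm6'
Chunk 3: stream[17..18]='5' size=0x5=5, data at stream[20..25]='0cvqs' -> body[7..12], body so far='gsvxsm60cvqs'
Chunk 4: stream[27..28]='6' size=0x6=6, data at stream[30..36]='clny67' -> body[12..18], body so far='gsvxsm60cvqsclny67'
Chunk 5: stream[38..39]='0' size=0 (terminator). Final body='gsvxsm60cvqsclny67' (18 bytes)
Body byte 4 = 's'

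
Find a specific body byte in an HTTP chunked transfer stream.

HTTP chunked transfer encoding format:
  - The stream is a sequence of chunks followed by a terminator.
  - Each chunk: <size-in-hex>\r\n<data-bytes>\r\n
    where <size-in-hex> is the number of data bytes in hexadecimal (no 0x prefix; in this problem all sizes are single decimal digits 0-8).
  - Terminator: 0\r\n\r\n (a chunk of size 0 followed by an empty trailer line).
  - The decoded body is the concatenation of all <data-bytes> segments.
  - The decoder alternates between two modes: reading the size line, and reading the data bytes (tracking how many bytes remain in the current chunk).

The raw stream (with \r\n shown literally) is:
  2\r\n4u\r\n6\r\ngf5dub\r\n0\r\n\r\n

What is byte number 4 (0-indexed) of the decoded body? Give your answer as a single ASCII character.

Answer: 5

Derivation:
Chunk 1: stream[0..1]='2' size=0x2=2, data at stream[3..5]='4u' -> body[0..2], body so far='4u'
Chunk 2: stream[7..8]='6' size=0x6=6, data at stream[10..16]='gf5dub' -> body[2..8], body so far='4ugf5dub'
Chunk 3: stream[18..19]='0' size=0 (terminator). Final body='4ugf5dub' (8 bytes)
Body byte 4 = '5'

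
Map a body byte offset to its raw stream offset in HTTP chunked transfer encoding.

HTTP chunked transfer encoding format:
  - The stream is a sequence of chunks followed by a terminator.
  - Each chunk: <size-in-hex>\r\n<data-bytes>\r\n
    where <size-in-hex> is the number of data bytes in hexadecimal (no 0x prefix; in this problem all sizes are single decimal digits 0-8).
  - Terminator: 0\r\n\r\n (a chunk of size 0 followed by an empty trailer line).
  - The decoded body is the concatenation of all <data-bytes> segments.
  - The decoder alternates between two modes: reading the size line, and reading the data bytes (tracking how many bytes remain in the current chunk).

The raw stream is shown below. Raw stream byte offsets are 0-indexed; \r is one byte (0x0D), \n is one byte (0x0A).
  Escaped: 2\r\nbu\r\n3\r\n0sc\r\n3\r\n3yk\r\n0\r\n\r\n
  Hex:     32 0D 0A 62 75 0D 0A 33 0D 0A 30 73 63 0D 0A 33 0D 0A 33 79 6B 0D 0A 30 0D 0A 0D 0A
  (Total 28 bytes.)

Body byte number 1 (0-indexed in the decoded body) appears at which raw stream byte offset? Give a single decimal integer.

Chunk 1: stream[0..1]='2' size=0x2=2, data at stream[3..5]='bu' -> body[0..2], body so far='bu'
Chunk 2: stream[7..8]='3' size=0x3=3, data at stream[10..13]='0sc' -> body[2..5], body so far='bu0sc'
Chunk 3: stream[15..16]='3' size=0x3=3, data at stream[18..21]='3yk' -> body[5..8], body so far='bu0sc3yk'
Chunk 4: stream[23..24]='0' size=0 (terminator). Final body='bu0sc3yk' (8 bytes)
Body byte 1 at stream offset 4

Answer: 4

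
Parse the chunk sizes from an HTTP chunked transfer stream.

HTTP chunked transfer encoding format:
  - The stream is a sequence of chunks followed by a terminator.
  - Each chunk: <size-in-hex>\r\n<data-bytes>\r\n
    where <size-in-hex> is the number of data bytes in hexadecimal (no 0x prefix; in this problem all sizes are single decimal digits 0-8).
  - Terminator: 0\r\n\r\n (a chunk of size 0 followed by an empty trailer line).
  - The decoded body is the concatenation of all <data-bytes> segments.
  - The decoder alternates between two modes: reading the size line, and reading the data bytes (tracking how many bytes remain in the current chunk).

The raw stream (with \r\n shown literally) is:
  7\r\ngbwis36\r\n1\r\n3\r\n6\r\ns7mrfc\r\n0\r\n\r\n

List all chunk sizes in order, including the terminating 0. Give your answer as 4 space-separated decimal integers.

Chunk 1: stream[0..1]='7' size=0x7=7, data at stream[3..10]='gbwis36' -> body[0..7], body so far='gbwis36'
Chunk 2: stream[12..13]='1' size=0x1=1, data at stream[15..16]='3' -> body[7..8], body so far='gbwis363'
Chunk 3: stream[18..19]='6' size=0x6=6, data at stream[21..27]='s7mrfc' -> body[8..14], body so far='gbwis363s7mrfc'
Chunk 4: stream[29..30]='0' size=0 (terminator). Final body='gbwis363s7mrfc' (14 bytes)

Answer: 7 1 6 0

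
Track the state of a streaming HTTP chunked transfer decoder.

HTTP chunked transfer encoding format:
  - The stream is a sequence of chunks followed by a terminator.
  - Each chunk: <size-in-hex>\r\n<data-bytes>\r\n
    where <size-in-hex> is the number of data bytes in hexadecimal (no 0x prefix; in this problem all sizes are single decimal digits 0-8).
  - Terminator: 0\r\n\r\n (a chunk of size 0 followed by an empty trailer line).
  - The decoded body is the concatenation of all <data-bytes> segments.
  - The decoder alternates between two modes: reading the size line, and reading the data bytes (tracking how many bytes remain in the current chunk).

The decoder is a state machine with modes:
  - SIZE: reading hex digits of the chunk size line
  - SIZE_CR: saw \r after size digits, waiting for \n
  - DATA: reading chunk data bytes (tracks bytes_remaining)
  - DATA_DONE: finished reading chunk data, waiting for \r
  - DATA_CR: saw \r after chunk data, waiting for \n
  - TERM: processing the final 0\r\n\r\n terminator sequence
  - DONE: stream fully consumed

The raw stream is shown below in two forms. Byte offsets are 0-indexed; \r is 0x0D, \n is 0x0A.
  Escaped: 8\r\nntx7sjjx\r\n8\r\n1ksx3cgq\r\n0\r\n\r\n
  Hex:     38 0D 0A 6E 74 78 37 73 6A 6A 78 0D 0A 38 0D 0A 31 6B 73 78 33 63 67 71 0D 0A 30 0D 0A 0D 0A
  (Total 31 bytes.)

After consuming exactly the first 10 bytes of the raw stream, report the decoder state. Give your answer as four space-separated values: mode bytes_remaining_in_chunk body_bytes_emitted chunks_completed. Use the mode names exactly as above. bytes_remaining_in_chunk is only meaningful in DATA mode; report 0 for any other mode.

Answer: DATA 1 7 0

Derivation:
Byte 0 = '8': mode=SIZE remaining=0 emitted=0 chunks_done=0
Byte 1 = 0x0D: mode=SIZE_CR remaining=0 emitted=0 chunks_done=0
Byte 2 = 0x0A: mode=DATA remaining=8 emitted=0 chunks_done=0
Byte 3 = 'n': mode=DATA remaining=7 emitted=1 chunks_done=0
Byte 4 = 't': mode=DATA remaining=6 emitted=2 chunks_done=0
Byte 5 = 'x': mode=DATA remaining=5 emitted=3 chunks_done=0
Byte 6 = '7': mode=DATA remaining=4 emitted=4 chunks_done=0
Byte 7 = 's': mode=DATA remaining=3 emitted=5 chunks_done=0
Byte 8 = 'j': mode=DATA remaining=2 emitted=6 chunks_done=0
Byte 9 = 'j': mode=DATA remaining=1 emitted=7 chunks_done=0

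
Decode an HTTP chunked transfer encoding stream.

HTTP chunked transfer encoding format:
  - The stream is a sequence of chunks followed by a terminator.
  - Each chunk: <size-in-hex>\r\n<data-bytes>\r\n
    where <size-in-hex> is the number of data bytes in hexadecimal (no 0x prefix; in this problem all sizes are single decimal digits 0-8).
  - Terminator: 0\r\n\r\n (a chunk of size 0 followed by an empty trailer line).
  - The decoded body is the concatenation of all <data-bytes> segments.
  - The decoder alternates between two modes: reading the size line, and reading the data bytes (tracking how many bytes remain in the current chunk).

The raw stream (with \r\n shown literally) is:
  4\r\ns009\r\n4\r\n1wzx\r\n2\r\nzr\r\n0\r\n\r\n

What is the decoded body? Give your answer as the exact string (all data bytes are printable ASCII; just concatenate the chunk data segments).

Chunk 1: stream[0..1]='4' size=0x4=4, data at stream[3..7]='s009' -> body[0..4], body so far='s009'
Chunk 2: stream[9..10]='4' size=0x4=4, data at stream[12..16]='1wzx' -> body[4..8], body so far='s0091wzx'
Chunk 3: stream[18..19]='2' size=0x2=2, data at stream[21..23]='zr' -> body[8..10], body so far='s0091wzxzr'
Chunk 4: stream[25..26]='0' size=0 (terminator). Final body='s0091wzxzr' (10 bytes)

Answer: s0091wzxzr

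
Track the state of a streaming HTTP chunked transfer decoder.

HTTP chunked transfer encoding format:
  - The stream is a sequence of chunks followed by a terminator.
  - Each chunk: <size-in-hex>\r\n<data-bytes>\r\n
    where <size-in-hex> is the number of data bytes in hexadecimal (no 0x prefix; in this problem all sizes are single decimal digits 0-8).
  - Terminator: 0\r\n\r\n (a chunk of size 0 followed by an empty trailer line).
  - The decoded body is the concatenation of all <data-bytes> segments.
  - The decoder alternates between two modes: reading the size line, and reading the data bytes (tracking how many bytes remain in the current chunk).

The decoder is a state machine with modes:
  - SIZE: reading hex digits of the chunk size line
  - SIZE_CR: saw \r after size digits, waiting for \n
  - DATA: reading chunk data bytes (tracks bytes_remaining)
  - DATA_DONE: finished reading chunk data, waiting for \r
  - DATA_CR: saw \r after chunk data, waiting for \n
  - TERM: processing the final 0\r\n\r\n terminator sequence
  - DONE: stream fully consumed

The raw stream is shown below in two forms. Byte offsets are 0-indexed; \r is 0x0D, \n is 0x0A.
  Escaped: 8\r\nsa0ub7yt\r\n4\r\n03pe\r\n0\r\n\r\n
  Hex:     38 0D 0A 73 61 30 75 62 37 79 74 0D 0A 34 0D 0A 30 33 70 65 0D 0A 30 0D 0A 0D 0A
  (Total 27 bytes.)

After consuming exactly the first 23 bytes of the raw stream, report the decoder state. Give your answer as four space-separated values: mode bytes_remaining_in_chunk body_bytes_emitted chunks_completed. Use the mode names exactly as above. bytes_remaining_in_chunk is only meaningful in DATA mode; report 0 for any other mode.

Answer: SIZE 0 12 2

Derivation:
Byte 0 = '8': mode=SIZE remaining=0 emitted=0 chunks_done=0
Byte 1 = 0x0D: mode=SIZE_CR remaining=0 emitted=0 chunks_done=0
Byte 2 = 0x0A: mode=DATA remaining=8 emitted=0 chunks_done=0
Byte 3 = 's': mode=DATA remaining=7 emitted=1 chunks_done=0
Byte 4 = 'a': mode=DATA remaining=6 emitted=2 chunks_done=0
Byte 5 = '0': mode=DATA remaining=5 emitted=3 chunks_done=0
Byte 6 = 'u': mode=DATA remaining=4 emitted=4 chunks_done=0
Byte 7 = 'b': mode=DATA remaining=3 emitted=5 chunks_done=0
Byte 8 = '7': mode=DATA remaining=2 emitted=6 chunks_done=0
Byte 9 = 'y': mode=DATA remaining=1 emitted=7 chunks_done=0
Byte 10 = 't': mode=DATA_DONE remaining=0 emitted=8 chunks_done=0
Byte 11 = 0x0D: mode=DATA_CR remaining=0 emitted=8 chunks_done=0
Byte 12 = 0x0A: mode=SIZE remaining=0 emitted=8 chunks_done=1
Byte 13 = '4': mode=SIZE remaining=0 emitted=8 chunks_done=1
Byte 14 = 0x0D: mode=SIZE_CR remaining=0 emitted=8 chunks_done=1
Byte 15 = 0x0A: mode=DATA remaining=4 emitted=8 chunks_done=1
Byte 16 = '0': mode=DATA remaining=3 emitted=9 chunks_done=1
Byte 17 = '3': mode=DATA remaining=2 emitted=10 chunks_done=1
Byte 18 = 'p': mode=DATA remaining=1 emitted=11 chunks_done=1
Byte 19 = 'e': mode=DATA_DONE remaining=0 emitted=12 chunks_done=1
Byte 20 = 0x0D: mode=DATA_CR remaining=0 emitted=12 chunks_done=1
Byte 21 = 0x0A: mode=SIZE remaining=0 emitted=12 chunks_done=2
Byte 22 = '0': mode=SIZE remaining=0 emitted=12 chunks_done=2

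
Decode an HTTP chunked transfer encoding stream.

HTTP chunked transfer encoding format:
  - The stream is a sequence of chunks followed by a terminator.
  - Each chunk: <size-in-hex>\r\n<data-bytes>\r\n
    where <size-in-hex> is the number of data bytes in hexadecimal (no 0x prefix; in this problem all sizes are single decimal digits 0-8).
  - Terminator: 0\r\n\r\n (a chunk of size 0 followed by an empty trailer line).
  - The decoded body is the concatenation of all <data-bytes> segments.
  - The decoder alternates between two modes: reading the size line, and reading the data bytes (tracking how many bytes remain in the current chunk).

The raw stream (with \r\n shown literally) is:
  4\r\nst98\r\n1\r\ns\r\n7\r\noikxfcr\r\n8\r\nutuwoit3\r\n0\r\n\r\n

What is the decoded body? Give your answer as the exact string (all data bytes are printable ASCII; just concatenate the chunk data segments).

Answer: st98soikxfcrutuwoit3

Derivation:
Chunk 1: stream[0..1]='4' size=0x4=4, data at stream[3..7]='st98' -> body[0..4], body so far='st98'
Chunk 2: stream[9..10]='1' size=0x1=1, data at stream[12..13]='s' -> body[4..5], body so far='st98s'
Chunk 3: stream[15..16]='7' size=0x7=7, data at stream[18..25]='oikxfcr' -> body[5..12], body so far='st98soikxfcr'
Chunk 4: stream[27..28]='8' size=0x8=8, data at stream[30..38]='utuwoit3' -> body[12..20], body so far='st98soikxfcrutuwoit3'
Chunk 5: stream[40..41]='0' size=0 (terminator). Final body='st98soikxfcrutuwoit3' (20 bytes)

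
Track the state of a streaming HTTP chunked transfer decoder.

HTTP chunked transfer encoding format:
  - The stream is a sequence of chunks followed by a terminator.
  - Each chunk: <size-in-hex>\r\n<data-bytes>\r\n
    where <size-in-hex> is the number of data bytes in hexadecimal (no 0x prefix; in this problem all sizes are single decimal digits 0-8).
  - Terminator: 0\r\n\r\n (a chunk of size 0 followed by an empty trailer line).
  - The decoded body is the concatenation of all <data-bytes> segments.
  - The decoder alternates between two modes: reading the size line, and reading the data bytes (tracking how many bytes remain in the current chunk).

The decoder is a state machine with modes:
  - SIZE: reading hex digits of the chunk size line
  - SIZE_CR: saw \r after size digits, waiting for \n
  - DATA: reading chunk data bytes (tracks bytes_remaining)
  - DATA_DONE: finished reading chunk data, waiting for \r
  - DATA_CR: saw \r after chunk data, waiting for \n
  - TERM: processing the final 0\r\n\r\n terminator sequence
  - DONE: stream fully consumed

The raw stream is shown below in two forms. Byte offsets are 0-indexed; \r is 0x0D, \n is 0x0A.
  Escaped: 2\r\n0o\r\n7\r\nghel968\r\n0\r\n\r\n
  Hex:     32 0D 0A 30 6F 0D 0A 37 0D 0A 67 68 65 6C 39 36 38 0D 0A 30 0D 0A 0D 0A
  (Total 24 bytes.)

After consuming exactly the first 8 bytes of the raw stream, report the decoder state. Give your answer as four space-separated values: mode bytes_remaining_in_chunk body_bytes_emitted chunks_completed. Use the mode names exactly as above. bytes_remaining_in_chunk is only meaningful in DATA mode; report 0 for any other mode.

Answer: SIZE 0 2 1

Derivation:
Byte 0 = '2': mode=SIZE remaining=0 emitted=0 chunks_done=0
Byte 1 = 0x0D: mode=SIZE_CR remaining=0 emitted=0 chunks_done=0
Byte 2 = 0x0A: mode=DATA remaining=2 emitted=0 chunks_done=0
Byte 3 = '0': mode=DATA remaining=1 emitted=1 chunks_done=0
Byte 4 = 'o': mode=DATA_DONE remaining=0 emitted=2 chunks_done=0
Byte 5 = 0x0D: mode=DATA_CR remaining=0 emitted=2 chunks_done=0
Byte 6 = 0x0A: mode=SIZE remaining=0 emitted=2 chunks_done=1
Byte 7 = '7': mode=SIZE remaining=0 emitted=2 chunks_done=1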